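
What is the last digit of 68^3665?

Powers of 8 mod 10 repeat with period 4: 8, 4, 2, 6.
3665 mod 4 = 1, so the last digit matches 8^1 = 8.

8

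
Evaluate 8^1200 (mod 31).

1

Square-and-reduce mod 31: 8^1≡8, 8^2≡2, 8^4≡4, 8^8≡16, 8^16≡8, 8^32≡2, 8^64≡4, 8^128≡16, 8^256≡8, 8^512≡2, 8^1024≡4.
1200 = 16 + 32 + 128 + 1024, so 8^1200 ≡ 8·2·16·4 ≡ 1 (mod 31).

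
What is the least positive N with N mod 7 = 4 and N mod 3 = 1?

4

x ≡ 1 (mod 3) gives x ∈ {1, 4}.
The first of these with x mod 7 = 4 is 4.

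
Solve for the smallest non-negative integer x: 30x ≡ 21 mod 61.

30⁻¹ ≡ 59 (mod 61) because 30·59 = 1770 = 29·61 + 1.
Multiplying both sides by 59: x ≡ 59·21 = 1239 ≡ 19 (mod 61).

19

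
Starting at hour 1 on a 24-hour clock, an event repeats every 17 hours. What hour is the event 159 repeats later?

16

159·17 = 2703.
2703 − 112·24 = 15, so 2703 ≡ 15 (mod 24).
(1 + 15) mod 24 = 16.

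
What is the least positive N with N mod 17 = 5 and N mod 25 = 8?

x ≡ 5 (mod 17) gives x ∈ {5, 22, 39, 56, 73, 90, 107, 124, …}.
The first of these with x mod 25 = 8 is 158.

158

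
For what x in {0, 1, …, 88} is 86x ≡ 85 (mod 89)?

31

86⁻¹ ≡ 59 (mod 89) because 86·59 = 5074 = 57·89 + 1.
Multiplying both sides by 59: x ≡ 59·85 = 5015 ≡ 31 (mod 89).
Check: 86·31 = 2666 = 29·89 + 85.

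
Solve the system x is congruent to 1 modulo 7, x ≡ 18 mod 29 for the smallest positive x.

134

x ≡ 1 (mod 7) gives x ∈ {1, 8, 15, 22, 29, 36, 43, 50, …}.
The first of these with x mod 29 = 18 is 134.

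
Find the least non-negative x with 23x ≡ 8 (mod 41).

36

23⁻¹ ≡ 25 (mod 41) because 23·25 = 575 = 14·41 + 1.
So x ≡ 25·8 = 200 ≡ 36 (mod 41).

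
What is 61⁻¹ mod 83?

49

61·49 = 2989 = 36·83 + 1, so 61⁻¹ ≡ 49 (mod 83).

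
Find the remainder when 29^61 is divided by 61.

29

Successive squares of 29 mod 61: 29^1≡29, 29^2≡48, 29^4≡47, 29^8≡13, 29^16≡47, 29^32≡13.
61 = 1 + 4 + 8 + 16 + 32, so 29^61 ≡ 29·47·13·47·13 ≡ 29 (mod 61).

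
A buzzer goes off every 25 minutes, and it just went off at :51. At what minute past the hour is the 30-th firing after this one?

30·25 = 750.
750 mod 60 = 30 (since 12·60 = 720).
(51 + 30) mod 60 = 21.

21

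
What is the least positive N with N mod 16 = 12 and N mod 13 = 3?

172

x ≡ 3 (mod 13) gives x ∈ {3, 16, 29, 42, 55, 68, 81, 94, …}.
The first of these with x mod 16 = 12 is 172.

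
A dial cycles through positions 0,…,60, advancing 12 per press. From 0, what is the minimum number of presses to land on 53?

40

The inverse of 12 mod 61 is 56 (since 12·56 = 672 ≡ 1).
Multiplying both sides by 56: x ≡ 56·53 = 2968 ≡ 40 (mod 61).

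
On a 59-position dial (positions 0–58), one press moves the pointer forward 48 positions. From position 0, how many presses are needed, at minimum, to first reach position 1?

16

48·16 = 768 = 13·59 + 1, so 48⁻¹ ≡ 16 (mod 59).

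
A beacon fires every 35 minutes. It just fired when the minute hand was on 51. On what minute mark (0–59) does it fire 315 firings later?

315·35 = 11025.
11025 − 183·60 = 45, so 11025 ≡ 45 (mod 60).
(51 + 45) mod 60 = 36.

36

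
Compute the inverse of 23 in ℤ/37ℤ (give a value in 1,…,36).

23·29 = 667 = 18·37 + 1, so 23⁻¹ ≡ 29 (mod 37).

29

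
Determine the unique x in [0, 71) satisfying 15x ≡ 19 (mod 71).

The inverse of 15 mod 71 is 19 (since 15·19 = 285 ≡ 1).
So x ≡ 19·19 = 361 ≡ 6 (mod 71).
Check: 15·6 = 90 = 1·71 + 19.

6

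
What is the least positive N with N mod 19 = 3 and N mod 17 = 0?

136

x ≡ 0 (mod 17) gives x ∈ {0, 17, 34, 51, 68, 85, 102, 119, …}.
The first of these with x mod 19 = 3 is 136.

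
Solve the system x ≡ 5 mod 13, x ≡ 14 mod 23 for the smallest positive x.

x ≡ 5 (mod 13) gives x ∈ {5, 18, 31, 44, 57, 70, 83}.
The first of these with x mod 23 = 14 is 83.

83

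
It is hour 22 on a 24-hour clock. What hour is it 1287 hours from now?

Dividing 1287 by 24 gives quotient 53 and remainder 15.
(22 + 15) mod 24 = 13.

13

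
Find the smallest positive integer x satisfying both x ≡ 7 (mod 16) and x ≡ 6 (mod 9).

Since 9·9 ≡ 1 (mod 16), take x = 6 + 9·((7−6)·9 mod 16) = 6 + 9·9 = 87.
Check: 87 mod 16 = 7, 87 mod 9 = 6.

87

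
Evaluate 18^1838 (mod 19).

Square-and-reduce mod 19: 18^1≡18, 18^2≡1, 18^4≡1, 18^8≡1, 18^16≡1, 18^32≡1, 18^64≡1, 18^128≡1, 18^256≡1, 18^512≡1, 18^1024≡1.
Since 1838 = 2 + 4 + 8 + 32 + 256 + 512 + 1024 in binary, 18^1838 ≡ 1·1·1·1·1·1·1 ≡ 1 (mod 19).

1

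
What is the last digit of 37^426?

Powers of 7 mod 10 repeat with period 4: 7, 9, 3, 1.
426 leaves remainder 2 on division by 4, so 37^426 ends in 9.

9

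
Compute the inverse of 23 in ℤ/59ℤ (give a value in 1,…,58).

59 = 2·23 + 13
23 = 1·13 + 10
13 = 1·10 + 3
10 = 3·3 + 1
3 = 3·1 + 0
Back-substituting gives 23·18 ≡ 1 (mod 59).

18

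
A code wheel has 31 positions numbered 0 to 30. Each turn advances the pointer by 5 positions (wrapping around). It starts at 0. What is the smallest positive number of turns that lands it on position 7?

5⁻¹ ≡ 25 (mod 31) because 5·25 = 125 = 4·31 + 1.
So x ≡ 25·7 = 175 ≡ 20 (mod 31).
Check: 5·20 = 100 = 3·31 + 7.

20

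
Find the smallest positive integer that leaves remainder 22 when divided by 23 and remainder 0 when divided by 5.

45

Since 5·14 ≡ 1 (mod 23), take x = 0 + 5·((22−0)·14 mod 23) = 0 + 5·9 = 45.
Check: 45 mod 23 = 22, 45 mod 5 = 0.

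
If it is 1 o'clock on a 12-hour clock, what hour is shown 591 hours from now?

591 − 49·12 = 3, so 591 ≡ 3 (mod 12).
1 + 3 → 4 on a 12-hour dial.

4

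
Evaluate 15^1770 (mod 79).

Square-and-reduce mod 79: 15^1≡15, 15^2≡67, 15^4≡65, 15^8≡38, 15^16≡22, 15^32≡10, 15^64≡21, 15^128≡46, 15^256≡62, 15^512≡52, 15^1024≡18.
1770 = 2 + 8 + 32 + 64 + 128 + 512 + 1024, so 15^1770 ≡ 67·38·10·21·46·52·18 ≡ 67 (mod 79).

67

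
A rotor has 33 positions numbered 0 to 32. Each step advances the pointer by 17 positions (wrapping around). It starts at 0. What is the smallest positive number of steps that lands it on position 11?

22

The inverse of 17 mod 33 is 2 (since 17·2 = 34 ≡ 1).
Multiplying both sides by 2: x ≡ 2·11 = 22 ≡ 22 (mod 33).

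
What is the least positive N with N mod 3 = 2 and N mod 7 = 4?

11

x ≡ 2 (mod 3) gives x ∈ {2, 5, 8, 11}.
The first of these with x mod 7 = 4 is 11.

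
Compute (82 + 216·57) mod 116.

98

216·57 = 12312.
12312 mod 116 = 16 (since 106·116 = 12296).
(82 + 16) mod 116 = 98.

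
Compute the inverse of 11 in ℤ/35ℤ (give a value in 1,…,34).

11·16 = 176 = 5·35 + 1, so 11⁻¹ ≡ 16 (mod 35).

16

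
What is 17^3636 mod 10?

1

Last digits of 7^n: 7, 9, 3, 1 (period 4).
3636 leaves remainder 0 on division by 4, so 17^3636 ends in 1.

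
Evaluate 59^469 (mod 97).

7

Square-and-reduce mod 97: 59^1≡59, 59^2≡86, 59^4≡24, 59^8≡91, 59^16≡36, 59^32≡35, 59^64≡61, 59^128≡35, 59^256≡61.
469 = 1 + 4 + 16 + 64 + 128 + 256, so 59^469 ≡ 59·24·36·61·35·61 ≡ 7 (mod 97).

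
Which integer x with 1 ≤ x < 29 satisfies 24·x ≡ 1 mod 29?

23

29 = 1·24 + 5
24 = 4·5 + 4
5 = 1·4 + 1
4 = 4·1 + 0
Back-substituting gives 24·23 ≡ 1 (mod 29).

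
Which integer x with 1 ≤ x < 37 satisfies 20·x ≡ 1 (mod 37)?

13

20·13 = 260 = 7·37 + 1, so 20⁻¹ ≡ 13 (mod 37).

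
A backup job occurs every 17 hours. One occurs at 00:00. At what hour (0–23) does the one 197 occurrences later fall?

197·17 = 3349.
3349 = 139·24 + 13, so 3349 mod 24 = 13.
(0 + 13) mod 24 = 13.

13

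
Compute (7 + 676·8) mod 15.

0

676·8 = 5408.
5408 mod 15 = 8 (since 360·15 = 5400).
(7 + 8) mod 15 = 0.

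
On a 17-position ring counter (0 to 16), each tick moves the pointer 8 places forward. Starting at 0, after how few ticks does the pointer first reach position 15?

4

The inverse of 8 mod 17 is 15 (since 8·15 = 120 ≡ 1).
Multiplying both sides by 15: x ≡ 15·15 = 225 ≡ 4 (mod 17).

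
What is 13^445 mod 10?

3

The units digit of 13^n cycles with period 4: 3, 9, 7, 1, …
445 mod 4 = 1, so the last digit matches 3^1 = 3.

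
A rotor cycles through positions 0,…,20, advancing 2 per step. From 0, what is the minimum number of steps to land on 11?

16

The inverse of 2 mod 21 is 11 (since 2·11 = 22 ≡ 1).
So x ≡ 11·11 = 121 ≡ 16 (mod 21).
Check: 2·16 = 32 = 1·21 + 11.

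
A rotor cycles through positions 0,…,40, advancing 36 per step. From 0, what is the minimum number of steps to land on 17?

13

The inverse of 36 mod 41 is 8 (since 36·8 = 288 ≡ 1).
So x ≡ 8·17 = 136 ≡ 13 (mod 41).
Check: 36·13 = 468 = 11·41 + 17.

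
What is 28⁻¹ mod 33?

33 = 1·28 + 5
28 = 5·5 + 3
5 = 1·3 + 2
3 = 1·2 + 1
2 = 2·1 + 0
Back-substituting gives 28·13 ≡ 1 (mod 33).

13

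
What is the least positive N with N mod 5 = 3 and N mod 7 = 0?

28

x ≡ 3 (mod 5) gives x ∈ {3, 8, 13, 18, 23, 28}.
The first of these with x mod 7 = 0 is 28.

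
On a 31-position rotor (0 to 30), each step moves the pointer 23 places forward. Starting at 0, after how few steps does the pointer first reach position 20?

13

The inverse of 23 mod 31 is 27 (since 23·27 = 621 ≡ 1).
Multiplying both sides by 27: x ≡ 27·20 = 540 ≡ 13 (mod 31).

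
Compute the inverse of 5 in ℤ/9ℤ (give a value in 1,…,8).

2

5·2 = 10 = 1·9 + 1, so 5⁻¹ ≡ 2 (mod 9).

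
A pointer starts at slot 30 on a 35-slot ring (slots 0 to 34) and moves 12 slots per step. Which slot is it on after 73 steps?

31

73·12 = 876.
Dividing 876 by 35 gives quotient 25 and remainder 1.
(30 + 1) mod 35 = 31.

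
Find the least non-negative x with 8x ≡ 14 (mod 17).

6

8⁻¹ ≡ 15 (mod 17) because 8·15 = 120 = 7·17 + 1.
So x ≡ 15·14 = 210 ≡ 6 (mod 17).
Check: 8·6 = 48 = 2·17 + 14.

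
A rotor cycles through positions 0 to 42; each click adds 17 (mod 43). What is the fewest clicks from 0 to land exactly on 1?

17·38 = 646 = 15·43 + 1, so 17⁻¹ ≡ 38 (mod 43).

38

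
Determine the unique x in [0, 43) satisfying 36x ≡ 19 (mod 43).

28

The inverse of 36 mod 43 is 6 (since 36·6 = 216 ≡ 1).
So x ≡ 6·19 = 114 ≡ 28 (mod 43).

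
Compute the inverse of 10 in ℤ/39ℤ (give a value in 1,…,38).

10·4 = 40 = 1·39 + 1, so 10⁻¹ ≡ 4 (mod 39).

4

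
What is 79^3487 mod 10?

9

Powers of 9 mod 10 repeat with period 2: 9, 1.
3487 mod 2 = 1, so the last digit matches 9^1 = 9.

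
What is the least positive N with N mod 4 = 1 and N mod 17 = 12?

29

x ≡ 1 (mod 4) gives x ∈ {1, 5, 9, 13, 17, 21, 25, 29}.
The first of these with x mod 17 = 12 is 29.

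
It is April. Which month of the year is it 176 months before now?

August

176 − 14·12 = 8, so 176 ≡ 8 (mod 12).
April − 8 months → August.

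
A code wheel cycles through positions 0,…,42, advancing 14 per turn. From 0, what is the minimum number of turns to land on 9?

The inverse of 14 mod 43 is 40 (since 14·40 = 560 ≡ 1).
Multiplying both sides by 40: x ≡ 40·9 = 360 ≡ 16 (mod 43).
Check: 14·16 = 224 = 5·43 + 9.

16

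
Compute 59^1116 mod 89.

44

Successive squares of 59 mod 89: 59^1≡59, 59^2≡10, 59^4≡11, 59^8≡32, 59^16≡45, 59^32≡67, 59^64≡39, 59^128≡8, 59^256≡64, 59^512≡2, 59^1024≡4.
1116 = 4 + 8 + 16 + 64 + 1024, so 59^1116 ≡ 11·32·45·39·4 ≡ 44 (mod 89).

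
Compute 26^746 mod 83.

By repeated squaring mod 83: 26^1≡26, 26^2≡12, 26^4≡61, 26^8≡69, 26^16≡30, 26^32≡70, 26^64≡3, 26^128≡9, 26^256≡81, 26^512≡4.
Since 746 = 2 + 8 + 32 + 64 + 128 + 512 in binary, 26^746 ≡ 12·69·70·3·9·4 ≡ 69 (mod 83).

69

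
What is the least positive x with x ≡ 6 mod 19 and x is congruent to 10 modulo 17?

44

x ≡ 10 (mod 17) gives x ∈ {10, 27, 44}.
The first of these with x mod 19 = 6 is 44.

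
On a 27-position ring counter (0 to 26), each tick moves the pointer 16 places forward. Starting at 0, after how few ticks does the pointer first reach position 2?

The inverse of 16 mod 27 is 22 (since 16·22 = 352 ≡ 1).
So x ≡ 22·2 = 44 ≡ 17 (mod 27).
Check: 16·17 = 272 = 10·27 + 2.

17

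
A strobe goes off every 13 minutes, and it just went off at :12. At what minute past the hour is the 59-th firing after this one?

59·13 = 767.
767 mod 60 = 47 (since 12·60 = 720).
(12 + 47) mod 60 = 59.

59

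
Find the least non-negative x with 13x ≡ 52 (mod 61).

13⁻¹ ≡ 47 (mod 61) because 13·47 = 611 = 10·61 + 1.
So x ≡ 47·52 = 2444 ≡ 4 (mod 61).
Check: 13·4 = 52 = 0·61 + 52.

4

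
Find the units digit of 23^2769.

The units digit of 23^n cycles with period 4: 3, 9, 7, 1, …
2769 mod 4 = 1, so the last digit matches 3^1 = 3.

3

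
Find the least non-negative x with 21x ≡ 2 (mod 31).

6

The inverse of 21 mod 31 is 3 (since 21·3 = 63 ≡ 1).
Multiplying both sides by 3: x ≡ 3·2 = 6 ≡ 6 (mod 31).
Check: 21·6 = 126 = 4·31 + 2.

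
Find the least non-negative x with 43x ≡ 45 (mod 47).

The inverse of 43 mod 47 is 35 (since 43·35 = 1505 ≡ 1).
So x ≡ 35·45 = 1575 ≡ 24 (mod 47).

24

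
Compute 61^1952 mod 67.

4

By repeated squaring mod 67: 61^1≡61, 61^2≡36, 61^4≡23, 61^8≡60, 61^16≡49, 61^32≡56, 61^64≡54, 61^128≡35, 61^256≡19, 61^512≡26, 61^1024≡6.
Since 1952 = 32 + 128 + 256 + 512 + 1024 in binary, 61^1952 ≡ 56·35·19·26·6 ≡ 4 (mod 67).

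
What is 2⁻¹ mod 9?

5

9 = 4·2 + 1
2 = 2·1 + 0
Back-substituting gives 2·5 ≡ 1 (mod 9).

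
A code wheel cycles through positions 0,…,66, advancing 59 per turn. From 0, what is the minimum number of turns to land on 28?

59⁻¹ ≡ 25 (mod 67) because 59·25 = 1475 = 22·67 + 1.
So x ≡ 25·28 = 700 ≡ 30 (mod 67).

30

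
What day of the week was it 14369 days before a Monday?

Wednesday

14369 mod 7 = 5 (since 2052·7 = 14364).
Monday − 5 days → Wednesday.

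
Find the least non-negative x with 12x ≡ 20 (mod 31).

The inverse of 12 mod 31 is 13 (since 12·13 = 156 ≡ 1).
So x ≡ 13·20 = 260 ≡ 12 (mod 31).

12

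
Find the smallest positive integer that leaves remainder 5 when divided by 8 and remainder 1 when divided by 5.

x ≡ 1 (mod 5) gives x ∈ {1, 6, 11, 16, 21}.
The first of these with x mod 8 = 5 is 21.

21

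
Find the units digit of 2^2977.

2

Last digits of 2^n: 2, 4, 8, 6 (period 4).
2977 leaves remainder 1 on division by 4, so 2^2977 ends in 2.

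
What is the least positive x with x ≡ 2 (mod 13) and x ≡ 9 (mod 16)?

41

x ≡ 2 (mod 13) gives x ∈ {2, 15, 28, 41}.
The first of these with x mod 16 = 9 is 41.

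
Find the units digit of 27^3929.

Last digits of 7^n: 7, 9, 3, 1 (period 4).
3929 mod 4 = 1, so the last digit matches 7^1 = 7.

7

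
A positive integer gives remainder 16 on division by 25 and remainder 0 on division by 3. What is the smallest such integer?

x ≡ 0 (mod 3) gives x ∈ {0, 3, 6, 9, 12, 15, 18, 21, …}.
The first of these with x mod 25 = 16 is 66.

66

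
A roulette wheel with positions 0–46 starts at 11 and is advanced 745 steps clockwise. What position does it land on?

745 = 15·47 + 40, so 745 mod 47 = 40.
(11 + 40) mod 47 = 4.

4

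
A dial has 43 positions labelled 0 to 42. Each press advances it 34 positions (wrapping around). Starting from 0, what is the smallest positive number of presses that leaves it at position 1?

43 = 1·34 + 9
34 = 3·9 + 7
9 = 1·7 + 2
7 = 3·2 + 1
2 = 2·1 + 0
Back-substituting gives 34·19 ≡ 1 (mod 43).

19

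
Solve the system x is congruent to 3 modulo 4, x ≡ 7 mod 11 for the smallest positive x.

Since 11·3 ≡ 1 (mod 4), take x = 7 + 11·((3−7)·3 mod 4) = 7 + 11·0 = 7.
Check: 7 mod 4 = 3, 7 mod 11 = 7.

7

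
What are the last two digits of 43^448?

Square-and-reduce mod 100: 43^1≡43, 43^2≡49, 43^4≡1, 43^8≡1, 43^16≡1, 43^32≡1, 43^64≡1, 43^128≡1, 43^256≡1.
Since 448 = 64 + 128 + 256 in binary, 43^448 ≡ 1·1·1 ≡ 1 (mod 100).

01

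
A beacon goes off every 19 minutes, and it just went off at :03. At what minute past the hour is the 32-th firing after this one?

32·19 = 608.
608 mod 60 = 8 (since 10·60 = 600).
(3 + 8) mod 60 = 11.

11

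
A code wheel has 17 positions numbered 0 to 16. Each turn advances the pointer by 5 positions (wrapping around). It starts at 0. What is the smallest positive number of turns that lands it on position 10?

2

The inverse of 5 mod 17 is 7 (since 5·7 = 35 ≡ 1).
So x ≡ 7·10 = 70 ≡ 2 (mod 17).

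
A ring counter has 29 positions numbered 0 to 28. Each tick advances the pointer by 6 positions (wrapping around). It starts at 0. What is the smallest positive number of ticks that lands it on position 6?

The inverse of 6 mod 29 is 5 (since 6·5 = 30 ≡ 1).
Multiplying both sides by 5: x ≡ 5·6 = 30 ≡ 1 (mod 29).

1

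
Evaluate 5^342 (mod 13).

12

By repeated squaring mod 13: 5^1≡5, 5^2≡12, 5^4≡1, 5^8≡1, 5^16≡1, 5^32≡1, 5^64≡1, 5^128≡1, 5^256≡1.
Since 342 = 2 + 4 + 16 + 64 + 256 in binary, 5^342 ≡ 12·1·1·1·1 ≡ 12 (mod 13).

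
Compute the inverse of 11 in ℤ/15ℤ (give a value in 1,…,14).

11

15 = 1·11 + 4
11 = 2·4 + 3
4 = 1·3 + 1
3 = 3·1 + 0
Back-substituting gives 11·11 ≡ 1 (mod 15).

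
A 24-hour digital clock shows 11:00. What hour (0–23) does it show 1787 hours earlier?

0

1787 = 74·24 + 11, so 1787 mod 24 = 11.
(11 − 11) mod 24 = 0.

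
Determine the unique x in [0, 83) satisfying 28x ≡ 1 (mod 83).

The inverse of 28 mod 83 is 3 (since 28·3 = 84 ≡ 1).
Multiplying both sides by 3: x ≡ 3·1 = 3 ≡ 3 (mod 83).

3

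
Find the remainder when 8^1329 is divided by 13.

8

By repeated squaring mod 13: 8^1≡8, 8^2≡12, 8^4≡1, 8^8≡1, 8^16≡1, 8^32≡1, 8^64≡1, 8^128≡1, 8^256≡1, 8^512≡1, 8^1024≡1.
1329 = 1 + 16 + 32 + 256 + 1024, so 8^1329 ≡ 8·1·1·1·1 ≡ 8 (mod 13).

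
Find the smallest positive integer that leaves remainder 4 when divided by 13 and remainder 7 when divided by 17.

x ≡ 4 (mod 13) gives x ∈ {4, 17, 30, 43, 56, 69, 82, 95, …}.
The first of these with x mod 17 = 7 is 160.

160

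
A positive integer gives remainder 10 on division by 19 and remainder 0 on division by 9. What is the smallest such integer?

162

x ≡ 0 (mod 9) gives x ∈ {0, 9, 18, 27, 36, 45, 54, 63, …}.
The first of these with x mod 19 = 10 is 162.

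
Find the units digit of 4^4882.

6

The units digit of 4^n cycles with period 2: 4, 6, …
4882 mod 2 = 0, so the last digit matches 4^2 = 6.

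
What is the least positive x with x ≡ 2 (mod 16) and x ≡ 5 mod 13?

Since 13·5 ≡ 1 (mod 16), take x = 5 + 13·((2−5)·5 mod 16) = 5 + 13·1 = 18.
Check: 18 mod 16 = 2, 18 mod 13 = 5.

18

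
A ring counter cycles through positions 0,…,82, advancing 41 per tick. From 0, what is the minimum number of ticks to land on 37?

9

The inverse of 41 mod 83 is 81 (since 41·81 = 3321 ≡ 1).
Multiplying both sides by 81: x ≡ 81·37 = 2997 ≡ 9 (mod 83).
Check: 41·9 = 369 = 4·83 + 37.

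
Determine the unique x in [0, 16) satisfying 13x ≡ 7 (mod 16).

13⁻¹ ≡ 5 (mod 16) because 13·5 = 65 = 4·16 + 1.
So x ≡ 5·7 = 35 ≡ 3 (mod 16).

3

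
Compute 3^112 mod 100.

41

Square-and-reduce mod 100: 3^1≡3, 3^2≡9, 3^4≡81, 3^8≡61, 3^16≡21, 3^32≡41, 3^64≡81.
Since 112 = 16 + 32 + 64 in binary, 3^112 ≡ 21·41·81 ≡ 41 (mod 100).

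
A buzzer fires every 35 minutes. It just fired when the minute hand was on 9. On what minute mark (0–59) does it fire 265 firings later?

265·35 = 9275.
9275 mod 60 = 35 (since 154·60 = 9240).
(9 + 35) mod 60 = 44.

44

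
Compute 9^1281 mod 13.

Successive squares of 9 mod 13: 9^1≡9, 9^2≡3, 9^4≡9, 9^8≡3, 9^16≡9, 9^32≡3, 9^64≡9, 9^128≡3, 9^256≡9, 9^512≡3, 9^1024≡9.
1281 = 1 + 256 + 1024, so 9^1281 ≡ 9·9·9 ≡ 1 (mod 13).

1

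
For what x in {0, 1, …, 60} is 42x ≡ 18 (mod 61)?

44

The inverse of 42 mod 61 is 16 (since 42·16 = 672 ≡ 1).
So x ≡ 16·18 = 288 ≡ 44 (mod 61).
Check: 42·44 = 1848 = 30·61 + 18.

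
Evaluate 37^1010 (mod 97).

86

Square-and-reduce mod 97: 37^1≡37, 37^2≡11, 37^4≡24, 37^8≡91, 37^16≡36, 37^32≡35, 37^64≡61, 37^128≡35, 37^256≡61, 37^512≡35.
1010 = 2 + 16 + 32 + 64 + 128 + 256 + 512, so 37^1010 ≡ 11·36·35·61·35·61·35 ≡ 86 (mod 97).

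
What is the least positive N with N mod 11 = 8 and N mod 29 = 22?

x ≡ 8 (mod 11) gives x ∈ {8, 19, 30, 41, 52, 63, 74, 85, …}.
The first of these with x mod 29 = 22 is 283.

283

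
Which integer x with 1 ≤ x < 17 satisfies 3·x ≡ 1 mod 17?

17 = 5·3 + 2
3 = 1·2 + 1
2 = 2·1 + 0
Back-substituting gives 3·6 ≡ 1 (mod 17).

6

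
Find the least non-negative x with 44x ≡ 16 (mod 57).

47

44⁻¹ ≡ 35 (mod 57) because 44·35 = 1540 = 27·57 + 1.
So x ≡ 35·16 = 560 ≡ 47 (mod 57).
Check: 44·47 = 2068 = 36·57 + 16.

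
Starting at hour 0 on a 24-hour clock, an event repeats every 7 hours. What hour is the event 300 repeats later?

12

300·7 = 2100.
2100 − 87·24 = 12, so 2100 ≡ 12 (mod 24).
(0 + 12) mod 24 = 12.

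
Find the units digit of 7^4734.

9

Powers of 7 mod 10 repeat with period 4: 7, 9, 3, 1.
4734 leaves remainder 2 on division by 4, so 7^4734 ends in 9.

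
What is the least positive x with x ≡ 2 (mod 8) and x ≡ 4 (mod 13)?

x ≡ 2 (mod 8) gives x ∈ {2, 10, 18, 26, 34, 42, 50, 58, …}.
The first of these with x mod 13 = 4 is 82.

82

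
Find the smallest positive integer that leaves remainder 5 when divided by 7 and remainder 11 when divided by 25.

61

x ≡ 5 (mod 7) gives x ∈ {5, 12, 19, 26, 33, 40, 47, 54, …}.
The first of these with x mod 25 = 11 is 61.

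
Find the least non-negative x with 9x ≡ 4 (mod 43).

10

The inverse of 9 mod 43 is 24 (since 9·24 = 216 ≡ 1).
So x ≡ 24·4 = 96 ≡ 10 (mod 43).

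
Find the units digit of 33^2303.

The units digit of 33^n cycles with period 4: 3, 9, 7, 1, …
2303 mod 4 = 3, so the last digit matches 3^3 = 7.

7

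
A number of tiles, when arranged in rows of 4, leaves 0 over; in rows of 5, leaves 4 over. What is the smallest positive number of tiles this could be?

4

Since 5·1 ≡ 1 (mod 4), take x = 4 + 5·((0−4)·1 mod 4) = 4 + 5·0 = 4.
Check: 4 mod 4 = 0, 4 mod 5 = 4.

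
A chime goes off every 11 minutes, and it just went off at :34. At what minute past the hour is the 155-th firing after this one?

155·11 = 1705.
1705 = 28·60 + 25, so 1705 mod 60 = 25.
(34 + 25) mod 60 = 59.

59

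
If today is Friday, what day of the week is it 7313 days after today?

Wednesday

7313 − 1044·7 = 5, so 7313 ≡ 5 (mod 7).
Friday + 5 days → Wednesday.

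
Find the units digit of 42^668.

The units digit of 42^n cycles with period 4: 2, 4, 8, 6, …
668 mod 4 = 0, so the last digit matches 2^4 = 6.

6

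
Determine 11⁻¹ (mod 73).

20

11·20 = 220 = 3·73 + 1, so 11⁻¹ ≡ 20 (mod 73).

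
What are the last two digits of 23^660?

01

Square-and-reduce mod 100: 23^1≡23, 23^2≡29, 23^4≡41, 23^8≡81, 23^16≡61, 23^32≡21, 23^64≡41, 23^128≡81, 23^256≡61, 23^512≡21.
Since 660 = 4 + 16 + 128 + 512 in binary, 23^660 ≡ 41·61·81·21 ≡ 1 (mod 100).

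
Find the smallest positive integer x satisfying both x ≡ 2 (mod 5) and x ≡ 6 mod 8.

22

Since 8·2 ≡ 1 (mod 5), take x = 6 + 8·((2−6)·2 mod 5) = 6 + 8·2 = 22.
Check: 22 mod 5 = 2, 22 mod 8 = 6.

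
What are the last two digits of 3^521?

Square-and-reduce mod 100: 3^1≡3, 3^2≡9, 3^4≡81, 3^8≡61, 3^16≡21, 3^32≡41, 3^64≡81, 3^128≡61, 3^256≡21, 3^512≡41.
521 = 1 + 8 + 512, so 3^521 ≡ 3·61·41 ≡ 3 (mod 100).

03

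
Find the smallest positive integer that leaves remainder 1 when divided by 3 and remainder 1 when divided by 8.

x ≡ 1 (mod 3) gives x ∈ {1}.
The first of these with x mod 8 = 1 is 1.

1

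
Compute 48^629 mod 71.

37

By repeated squaring mod 71: 48^1≡48, 48^2≡32, 48^4≡30, 48^8≡48, 48^16≡32, 48^32≡30, 48^64≡48, 48^128≡32, 48^256≡30, 48^512≡48.
Since 629 = 1 + 4 + 16 + 32 + 64 + 512 in binary, 48^629 ≡ 48·30·32·30·48·48 ≡ 37 (mod 71).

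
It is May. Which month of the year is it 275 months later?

275 = 22·12 + 11, so 275 mod 12 = 11.
May + 11 months → April.

April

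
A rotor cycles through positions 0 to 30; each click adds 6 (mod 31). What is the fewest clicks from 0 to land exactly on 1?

26

31 = 5·6 + 1
6 = 6·1 + 0
Back-substituting gives 6·26 ≡ 1 (mod 31).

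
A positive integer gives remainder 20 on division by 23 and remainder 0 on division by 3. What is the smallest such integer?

66

x ≡ 0 (mod 3) gives x ∈ {0, 3, 6, 9, 12, 15, 18, 21, …}.
The first of these with x mod 23 = 20 is 66.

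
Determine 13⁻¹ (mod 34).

21

34 = 2·13 + 8
13 = 1·8 + 5
8 = 1·5 + 3
5 = 1·3 + 2
3 = 1·2 + 1
2 = 2·1 + 0
Back-substituting gives 13·21 ≡ 1 (mod 34).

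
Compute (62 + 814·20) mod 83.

74

814·20 = 16280.
16280 − 196·83 = 12, so 16280 ≡ 12 (mod 83).
(62 + 12) mod 83 = 74.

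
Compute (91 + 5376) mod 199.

94

Dividing 5376 by 199 gives quotient 27 and remainder 3.
(91 + 3) mod 199 = 94.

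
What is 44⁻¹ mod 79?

44·9 = 396 = 5·79 + 1, so 44⁻¹ ≡ 9 (mod 79).

9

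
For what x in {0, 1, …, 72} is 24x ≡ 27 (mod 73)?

24⁻¹ ≡ 70 (mod 73) because 24·70 = 1680 = 23·73 + 1.
So x ≡ 70·27 = 1890 ≡ 65 (mod 73).

65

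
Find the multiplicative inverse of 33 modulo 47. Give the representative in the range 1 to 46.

10

33·10 = 330 = 7·47 + 1, so 33⁻¹ ≡ 10 (mod 47).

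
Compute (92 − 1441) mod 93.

1441 mod 93 = 46 (since 15·93 = 1395).
(92 − 46) mod 93 = 46.

46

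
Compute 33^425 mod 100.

Successive squares of 33 mod 100: 33^1≡33, 33^2≡89, 33^4≡21, 33^8≡41, 33^16≡81, 33^32≡61, 33^64≡21, 33^128≡41, 33^256≡81.
425 = 1 + 8 + 32 + 128 + 256, so 33^425 ≡ 33·41·61·41·81 ≡ 93 (mod 100).

93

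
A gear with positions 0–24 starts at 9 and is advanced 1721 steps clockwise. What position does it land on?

5

1721 = 68·25 + 21, so 1721 mod 25 = 21.
(9 + 21) mod 25 = 5.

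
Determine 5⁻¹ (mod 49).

10

49 = 9·5 + 4
5 = 1·4 + 1
4 = 4·1 + 0
Back-substituting gives 5·10 ≡ 1 (mod 49).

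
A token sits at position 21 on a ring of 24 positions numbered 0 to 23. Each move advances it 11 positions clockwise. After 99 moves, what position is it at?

6

99·11 = 1089.
Dividing 1089 by 24 gives quotient 45 and remainder 9.
(21 + 9) mod 24 = 6.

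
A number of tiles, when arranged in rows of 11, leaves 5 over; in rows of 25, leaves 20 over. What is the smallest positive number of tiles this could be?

170

x ≡ 5 (mod 11) gives x ∈ {5, 16, 27, 38, 49, 60, 71, 82, …}.
The first of these with x mod 25 = 20 is 170.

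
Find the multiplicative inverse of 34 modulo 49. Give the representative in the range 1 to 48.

13

49 = 1·34 + 15
34 = 2·15 + 4
15 = 3·4 + 3
4 = 1·3 + 1
3 = 3·1 + 0
Back-substituting gives 34·13 ≡ 1 (mod 49).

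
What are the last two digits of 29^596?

Square-and-reduce mod 100: 29^1≡29, 29^2≡41, 29^4≡81, 29^8≡61, 29^16≡21, 29^32≡41, 29^64≡81, 29^128≡61, 29^256≡21, 29^512≡41.
596 = 4 + 16 + 64 + 512, so 29^596 ≡ 81·21·81·41 ≡ 21 (mod 100).

21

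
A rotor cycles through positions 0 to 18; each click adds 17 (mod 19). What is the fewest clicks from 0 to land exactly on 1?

17·9 = 153 = 8·19 + 1, so 17⁻¹ ≡ 9 (mod 19).

9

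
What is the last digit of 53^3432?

Powers of 3 mod 10 repeat with period 4: 3, 9, 7, 1.
3432 leaves remainder 0 on division by 4, so 53^3432 ends in 1.

1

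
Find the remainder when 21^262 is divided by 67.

55

Successive squares of 21 mod 67: 21^1≡21, 21^2≡39, 21^4≡47, 21^8≡65, 21^16≡4, 21^32≡16, 21^64≡55, 21^128≡10, 21^256≡33.
Since 262 = 2 + 4 + 256 in binary, 21^262 ≡ 39·47·33 ≡ 55 (mod 67).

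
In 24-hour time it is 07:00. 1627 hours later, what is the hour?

Dividing 1627 by 24 gives quotient 67 and remainder 19.
(7 + 19) mod 24 = 2.

2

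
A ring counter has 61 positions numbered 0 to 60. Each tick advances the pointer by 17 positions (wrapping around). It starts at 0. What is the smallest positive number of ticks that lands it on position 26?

17⁻¹ ≡ 18 (mod 61) because 17·18 = 306 = 5·61 + 1.
Multiplying both sides by 18: x ≡ 18·26 = 468 ≡ 41 (mod 61).

41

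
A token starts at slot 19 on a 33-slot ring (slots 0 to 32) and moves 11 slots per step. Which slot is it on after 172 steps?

172·11 = 1892.
1892 = 57·33 + 11, so 1892 mod 33 = 11.
(19 + 11) mod 33 = 30.

30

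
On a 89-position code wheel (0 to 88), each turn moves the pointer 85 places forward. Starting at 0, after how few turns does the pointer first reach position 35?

58

The inverse of 85 mod 89 is 22 (since 85·22 = 1870 ≡ 1).
Multiplying both sides by 22: x ≡ 22·35 = 770 ≡ 58 (mod 89).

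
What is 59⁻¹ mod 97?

59·74 = 4366 = 45·97 + 1, so 59⁻¹ ≡ 74 (mod 97).

74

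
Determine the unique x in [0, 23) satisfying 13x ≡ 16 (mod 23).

3

13⁻¹ ≡ 16 (mod 23) because 13·16 = 208 = 9·23 + 1.
So x ≡ 16·16 = 256 ≡ 3 (mod 23).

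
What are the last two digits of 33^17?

73

Successive squares of 33 mod 100: 33^1≡33, 33^2≡89, 33^4≡21, 33^8≡41, 33^16≡81.
Since 17 = 1 + 16 in binary, 33^17 ≡ 33·81 ≡ 73 (mod 100).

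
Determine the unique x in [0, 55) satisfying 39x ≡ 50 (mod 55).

The inverse of 39 mod 55 is 24 (since 39·24 = 936 ≡ 1).
Multiplying both sides by 24: x ≡ 24·50 = 1200 ≡ 45 (mod 55).

45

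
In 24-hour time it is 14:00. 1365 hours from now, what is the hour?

11

1365 − 56·24 = 21, so 1365 ≡ 21 (mod 24).
(14 + 21) mod 24 = 11.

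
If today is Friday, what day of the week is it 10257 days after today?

Sunday

10257 − 1465·7 = 2, so 10257 ≡ 2 (mod 7).
Friday + 2 days → Sunday.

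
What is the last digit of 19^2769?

9

Last digits of 9^n: 9, 1 (period 2).
2769 mod 2 = 1, so the last digit matches 9^1 = 9.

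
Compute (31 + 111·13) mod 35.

111·13 = 1443.
1443 = 41·35 + 8, so 1443 mod 35 = 8.
(31 + 8) mod 35 = 4.

4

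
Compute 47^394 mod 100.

69

Successive squares of 47 mod 100: 47^1≡47, 47^2≡9, 47^4≡81, 47^8≡61, 47^16≡21, 47^32≡41, 47^64≡81, 47^128≡61, 47^256≡21.
394 = 2 + 8 + 128 + 256, so 47^394 ≡ 9·61·61·21 ≡ 69 (mod 100).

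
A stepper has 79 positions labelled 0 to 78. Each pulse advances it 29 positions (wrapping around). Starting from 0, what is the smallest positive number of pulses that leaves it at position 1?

79 = 2·29 + 21
29 = 1·21 + 8
21 = 2·8 + 5
8 = 1·5 + 3
5 = 1·3 + 2
3 = 1·2 + 1
2 = 2·1 + 0
Back-substituting gives 29·30 ≡ 1 (mod 79).

30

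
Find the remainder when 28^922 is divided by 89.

By repeated squaring mod 89: 28^1≡28, 28^2≡72, 28^4≡22, 28^8≡39, 28^16≡8, 28^32≡64, 28^64≡2, 28^128≡4, 28^256≡16, 28^512≡78.
Since 922 = 2 + 8 + 16 + 128 + 256 + 512 in binary, 28^922 ≡ 72·39·8·4·16·78 ≡ 21 (mod 89).

21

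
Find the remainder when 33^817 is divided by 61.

23

Square-and-reduce mod 61: 33^1≡33, 33^2≡52, 33^4≡20, 33^8≡34, 33^16≡58, 33^32≡9, 33^64≡20, 33^128≡34, 33^256≡58, 33^512≡9.
817 = 1 + 16 + 32 + 256 + 512, so 33^817 ≡ 33·58·9·58·9 ≡ 23 (mod 61).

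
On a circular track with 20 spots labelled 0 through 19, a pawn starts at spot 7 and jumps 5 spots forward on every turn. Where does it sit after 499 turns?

2

499·5 = 2495.
Dividing 2495 by 20 gives quotient 124 and remainder 15.
(7 + 15) mod 20 = 2.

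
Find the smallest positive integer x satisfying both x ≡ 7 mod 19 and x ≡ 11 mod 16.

Since 16·6 ≡ 1 (mod 19), take x = 11 + 16·((7−11)·6 mod 19) = 11 + 16·14 = 235.
Check: 235 mod 19 = 7, 235 mod 16 = 11.

235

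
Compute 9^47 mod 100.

69

Square-and-reduce mod 100: 9^1≡9, 9^2≡81, 9^4≡61, 9^8≡21, 9^16≡41, 9^32≡81.
Since 47 = 1 + 2 + 4 + 8 + 32 in binary, 9^47 ≡ 9·81·61·21·81 ≡ 69 (mod 100).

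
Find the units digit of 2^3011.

8

The units digit of 2^n cycles with period 4: 2, 4, 8, 6, …
3011 leaves remainder 3 on division by 4, so 2^3011 ends in 8.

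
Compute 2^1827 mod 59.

58

Successive squares of 2 mod 59: 2^1≡2, 2^2≡4, 2^4≡16, 2^8≡20, 2^16≡46, 2^32≡51, 2^64≡5, 2^128≡25, 2^256≡35, 2^512≡45, 2^1024≡19.
1827 = 1 + 2 + 32 + 256 + 512 + 1024, so 2^1827 ≡ 2·4·51·35·45·19 ≡ 58 (mod 59).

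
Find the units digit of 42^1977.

2

Last digits of 2^n: 2, 4, 8, 6 (period 4).
1977 leaves remainder 1 on division by 4, so 42^1977 ends in 2.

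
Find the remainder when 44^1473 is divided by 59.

34

Square-and-reduce mod 59: 44^1≡44, 44^2≡48, 44^4≡3, 44^8≡9, 44^16≡22, 44^32≡12, 44^64≡26, 44^128≡27, 44^256≡21, 44^512≡28, 44^1024≡17.
1473 = 1 + 64 + 128 + 256 + 1024, so 44^1473 ≡ 44·26·27·21·17 ≡ 34 (mod 59).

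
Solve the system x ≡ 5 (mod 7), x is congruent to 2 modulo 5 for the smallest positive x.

12

x ≡ 2 (mod 5) gives x ∈ {2, 7, 12}.
The first of these with x mod 7 = 5 is 12.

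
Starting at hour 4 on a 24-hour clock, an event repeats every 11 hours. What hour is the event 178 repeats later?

178·11 = 1958.
1958 mod 24 = 14 (since 81·24 = 1944).
(4 + 14) mod 24 = 18.

18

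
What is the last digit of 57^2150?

9

Powers of 7 mod 10 repeat with period 4: 7, 9, 3, 1.
2150 leaves remainder 2 on division by 4, so 57^2150 ends in 9.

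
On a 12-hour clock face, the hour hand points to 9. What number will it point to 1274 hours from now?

11

1274 mod 12 = 2 (since 106·12 = 1272).
9 + 2 → 11 on a 12-hour dial.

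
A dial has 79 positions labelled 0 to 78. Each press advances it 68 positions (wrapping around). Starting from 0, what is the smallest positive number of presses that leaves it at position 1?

68·43 = 2924 = 37·79 + 1, so 68⁻¹ ≡ 43 (mod 79).

43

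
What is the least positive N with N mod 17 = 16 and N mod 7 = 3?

101

Since 7·5 ≡ 1 (mod 17), take x = 3 + 7·((16−3)·5 mod 17) = 3 + 7·14 = 101.
Check: 101 mod 17 = 16, 101 mod 7 = 3.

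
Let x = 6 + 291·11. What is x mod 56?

15

291·11 = 3201.
3201 − 57·56 = 9, so 3201 ≡ 9 (mod 56).
(6 + 9) mod 56 = 15.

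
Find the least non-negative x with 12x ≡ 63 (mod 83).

26

The inverse of 12 mod 83 is 7 (since 12·7 = 84 ≡ 1).
So x ≡ 7·63 = 441 ≡ 26 (mod 83).
Check: 12·26 = 312 = 3·83 + 63.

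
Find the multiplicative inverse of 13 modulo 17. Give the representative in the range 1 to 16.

4

17 = 1·13 + 4
13 = 3·4 + 1
4 = 4·1 + 0
Back-substituting gives 13·4 ≡ 1 (mod 17).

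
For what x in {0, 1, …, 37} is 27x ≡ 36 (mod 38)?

14

27⁻¹ ≡ 31 (mod 38) because 27·31 = 837 = 22·38 + 1.
Multiplying both sides by 31: x ≡ 31·36 = 1116 ≡ 14 (mod 38).
Check: 27·14 = 378 = 9·38 + 36.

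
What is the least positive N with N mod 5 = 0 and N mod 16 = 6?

x ≡ 0 (mod 5) gives x ∈ {0, 5, 10, 15, 20, 25, 30, 35, …}.
The first of these with x mod 16 = 6 is 70.

70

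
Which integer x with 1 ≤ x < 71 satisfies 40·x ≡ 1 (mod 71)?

40·16 = 640 = 9·71 + 1, so 40⁻¹ ≡ 16 (mod 71).

16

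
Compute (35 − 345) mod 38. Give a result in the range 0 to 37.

345 − 9·38 = 3, so 345 ≡ 3 (mod 38).
(35 − 3) mod 38 = 32.

32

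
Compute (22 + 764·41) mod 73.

764·41 = 31324.
31324 mod 73 = 7 (since 429·73 = 31317).
(22 + 7) mod 73 = 29.

29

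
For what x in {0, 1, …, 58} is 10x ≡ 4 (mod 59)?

24

The inverse of 10 mod 59 is 6 (since 10·6 = 60 ≡ 1).
So x ≡ 6·4 = 24 ≡ 24 (mod 59).
Check: 10·24 = 240 = 4·59 + 4.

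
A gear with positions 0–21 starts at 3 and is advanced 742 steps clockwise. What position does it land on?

19

742 − 33·22 = 16, so 742 ≡ 16 (mod 22).
(3 + 16) mod 22 = 19.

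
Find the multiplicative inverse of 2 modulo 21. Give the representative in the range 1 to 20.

11

21 = 10·2 + 1
2 = 2·1 + 0
Back-substituting gives 2·11 ≡ 1 (mod 21).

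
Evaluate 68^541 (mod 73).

5

Successive squares of 68 mod 73: 68^1≡68, 68^2≡25, 68^4≡41, 68^8≡2, 68^16≡4, 68^32≡16, 68^64≡37, 68^128≡55, 68^256≡32, 68^512≡2.
Since 541 = 1 + 4 + 8 + 16 + 512 in binary, 68^541 ≡ 68·41·2·4·2 ≡ 5 (mod 73).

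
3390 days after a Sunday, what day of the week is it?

3390 mod 7 = 2 (since 484·7 = 3388).
Sunday + 2 days → Tuesday.

Tuesday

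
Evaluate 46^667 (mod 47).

46

By repeated squaring mod 47: 46^1≡46, 46^2≡1, 46^4≡1, 46^8≡1, 46^16≡1, 46^32≡1, 46^64≡1, 46^128≡1, 46^256≡1, 46^512≡1.
667 = 1 + 2 + 8 + 16 + 128 + 512, so 46^667 ≡ 46·1·1·1·1·1 ≡ 46 (mod 47).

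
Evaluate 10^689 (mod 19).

3

Square-and-reduce mod 19: 10^1≡10, 10^2≡5, 10^4≡6, 10^8≡17, 10^16≡4, 10^32≡16, 10^64≡9, 10^128≡5, 10^256≡6, 10^512≡17.
Since 689 = 1 + 16 + 32 + 128 + 512 in binary, 10^689 ≡ 10·4·16·5·17 ≡ 3 (mod 19).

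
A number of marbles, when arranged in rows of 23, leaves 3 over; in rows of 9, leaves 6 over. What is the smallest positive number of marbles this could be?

141

Since 9·18 ≡ 1 (mod 23), take x = 6 + 9·((3−6)·18 mod 23) = 6 + 9·15 = 141.
Check: 141 mod 23 = 3, 141 mod 9 = 6.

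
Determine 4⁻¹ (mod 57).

4·43 = 172 = 3·57 + 1, so 4⁻¹ ≡ 43 (mod 57).

43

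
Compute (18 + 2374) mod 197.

Dividing 2374 by 197 gives quotient 12 and remainder 10.
(18 + 10) mod 197 = 28.

28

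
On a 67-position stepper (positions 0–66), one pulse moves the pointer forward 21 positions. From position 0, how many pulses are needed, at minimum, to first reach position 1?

16

67 = 3·21 + 4
21 = 5·4 + 1
4 = 4·1 + 0
Back-substituting gives 21·16 ≡ 1 (mod 67).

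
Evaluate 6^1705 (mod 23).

1

Successive squares of 6 mod 23: 6^1≡6, 6^2≡13, 6^4≡8, 6^8≡18, 6^16≡2, 6^32≡4, 6^64≡16, 6^128≡3, 6^256≡9, 6^512≡12, 6^1024≡6.
Since 1705 = 1 + 8 + 32 + 128 + 512 + 1024 in binary, 6^1705 ≡ 6·18·4·3·12·6 ≡ 1 (mod 23).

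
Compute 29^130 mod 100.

Successive squares of 29 mod 100: 29^1≡29, 29^2≡41, 29^4≡81, 29^8≡61, 29^16≡21, 29^32≡41, 29^64≡81, 29^128≡61.
130 = 2 + 128, so 29^130 ≡ 41·61 ≡ 1 (mod 100).

1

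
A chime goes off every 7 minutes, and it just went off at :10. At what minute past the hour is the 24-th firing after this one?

24·7 = 168.
168 = 2·60 + 48, so 168 mod 60 = 48.
(10 + 48) mod 60 = 58.

58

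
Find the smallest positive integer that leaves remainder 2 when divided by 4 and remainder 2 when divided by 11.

2

x ≡ 2 (mod 4) gives x ∈ {2}.
The first of these with x mod 11 = 2 is 2.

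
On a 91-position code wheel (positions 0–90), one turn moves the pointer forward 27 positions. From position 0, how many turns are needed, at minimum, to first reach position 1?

27

27·27 = 729 = 8·91 + 1, so 27⁻¹ ≡ 27 (mod 91).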